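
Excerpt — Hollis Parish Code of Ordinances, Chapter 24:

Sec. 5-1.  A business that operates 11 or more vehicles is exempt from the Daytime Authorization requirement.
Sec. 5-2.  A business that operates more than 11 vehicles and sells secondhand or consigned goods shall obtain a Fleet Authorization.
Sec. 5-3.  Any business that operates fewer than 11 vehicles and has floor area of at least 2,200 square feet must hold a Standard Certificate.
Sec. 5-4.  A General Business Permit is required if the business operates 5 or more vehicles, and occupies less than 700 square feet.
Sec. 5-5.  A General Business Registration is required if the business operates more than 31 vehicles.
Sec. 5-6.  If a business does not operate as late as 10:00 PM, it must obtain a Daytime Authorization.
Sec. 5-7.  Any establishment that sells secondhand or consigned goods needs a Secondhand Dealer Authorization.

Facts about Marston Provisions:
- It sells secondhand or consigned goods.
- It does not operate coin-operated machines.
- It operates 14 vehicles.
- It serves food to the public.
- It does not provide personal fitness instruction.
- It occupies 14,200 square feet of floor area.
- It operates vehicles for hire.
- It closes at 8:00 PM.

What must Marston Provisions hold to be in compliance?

Sec. 5-1. vehicles 14 ≥ 11 → exempt from Daytime Authorization.
Sec. 5-2. vehicles 14 > 11; sells secondhand or consigned goods → Fleet Authorization required.
Sec. 5-3. vehicles 14 ≥ 11; floor area 14,200 square feet ≥ 2,200 square feet → Standard Certificate not required.
Sec. 5-4. vehicles 14 ≥ 5; floor area 14,200 square feet ≥ 700 square feet → General Business Permit not required.
Sec. 5-5. vehicles 14 ≤ 31 → General Business Registration not required.
Sec. 5-6. closes 8:00 PM, at/before 10:00 PM → Daytime Authorization required.
Sec. 5-7. sells secondhand or consigned goods → Secondhand Dealer Authorization required.

Fleet Authorization, Secondhand Dealer Authorization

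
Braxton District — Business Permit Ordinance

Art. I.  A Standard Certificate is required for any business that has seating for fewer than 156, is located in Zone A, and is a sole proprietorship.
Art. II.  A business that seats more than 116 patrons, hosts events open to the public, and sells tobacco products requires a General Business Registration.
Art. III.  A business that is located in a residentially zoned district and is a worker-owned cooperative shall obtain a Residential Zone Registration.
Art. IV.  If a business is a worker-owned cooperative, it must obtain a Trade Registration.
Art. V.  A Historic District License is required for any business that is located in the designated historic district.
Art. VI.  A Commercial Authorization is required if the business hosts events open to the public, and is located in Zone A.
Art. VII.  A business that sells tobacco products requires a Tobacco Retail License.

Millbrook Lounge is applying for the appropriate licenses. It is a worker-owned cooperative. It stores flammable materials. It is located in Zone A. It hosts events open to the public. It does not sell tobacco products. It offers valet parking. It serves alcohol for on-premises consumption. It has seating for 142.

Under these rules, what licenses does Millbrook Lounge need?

Commercial Authorization, Trade Registration

Art. I. seating 142 < 156; is located in Zone A; is a worker-owned cooperative (not: is a sole proprietorship) → Standard Certificate not required.
Art. II. seating 142 > 116; hosts events open to the public; does not sell tobacco products → General Business Registration not required.
Art. III. is located in Zone A (not: is located in a residentially zoned district); is a worker-owned cooperative → Residential Zone Registration not required.
Art. IV. is a worker-owned cooperative → Trade Registration required.
Art. V. is located in Zone A (not: is located in the designated historic district) → Historic District License not required.
Art. VI. hosts events open to the public; is located in Zone A → Commercial Authorization required.
Art. VII. does not sell tobacco products → Tobacco Retail License not required.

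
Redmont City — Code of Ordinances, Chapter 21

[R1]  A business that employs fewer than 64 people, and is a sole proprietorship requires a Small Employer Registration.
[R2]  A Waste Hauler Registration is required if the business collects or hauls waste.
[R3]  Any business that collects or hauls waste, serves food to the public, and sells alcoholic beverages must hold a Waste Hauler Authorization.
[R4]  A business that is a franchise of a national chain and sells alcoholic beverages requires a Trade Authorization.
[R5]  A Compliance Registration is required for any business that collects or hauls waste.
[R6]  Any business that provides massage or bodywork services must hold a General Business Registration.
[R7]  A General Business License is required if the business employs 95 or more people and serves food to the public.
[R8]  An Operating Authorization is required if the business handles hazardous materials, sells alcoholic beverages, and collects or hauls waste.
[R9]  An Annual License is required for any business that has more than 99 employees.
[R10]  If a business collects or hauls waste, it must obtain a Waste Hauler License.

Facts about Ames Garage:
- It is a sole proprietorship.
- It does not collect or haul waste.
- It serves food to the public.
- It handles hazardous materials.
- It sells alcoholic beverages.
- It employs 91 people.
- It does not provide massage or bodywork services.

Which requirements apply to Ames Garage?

[R1] employees 91 ≥ 64; is a sole proprietorship → Small Employer Registration not required.
[R2] does not collect or haul waste → Waste Hauler Registration not required.
[R3] does not collect or haul waste; serves food to the public; sells alcoholic beverages → Waste Hauler Authorization not required.
[R4] is a sole proprietorship (not: is a franchise of a national chain); sells alcoholic beverages → Trade Authorization not required.
[R5] does not collect or haul waste → Compliance Registration not required.
[R6] does not provide massage or bodywork services → General Business Registration not required.
[R7] employees 91 < 95; serves food to the public → General Business License not required.
[R8] handles hazardous materials; sells alcoholic beverages; does not collect or haul waste → Operating Authorization not required.
[R9] employees 91 ≤ 99 → Annual License not required.
[R10] does not collect or haul waste → Waste Hauler License not required.

None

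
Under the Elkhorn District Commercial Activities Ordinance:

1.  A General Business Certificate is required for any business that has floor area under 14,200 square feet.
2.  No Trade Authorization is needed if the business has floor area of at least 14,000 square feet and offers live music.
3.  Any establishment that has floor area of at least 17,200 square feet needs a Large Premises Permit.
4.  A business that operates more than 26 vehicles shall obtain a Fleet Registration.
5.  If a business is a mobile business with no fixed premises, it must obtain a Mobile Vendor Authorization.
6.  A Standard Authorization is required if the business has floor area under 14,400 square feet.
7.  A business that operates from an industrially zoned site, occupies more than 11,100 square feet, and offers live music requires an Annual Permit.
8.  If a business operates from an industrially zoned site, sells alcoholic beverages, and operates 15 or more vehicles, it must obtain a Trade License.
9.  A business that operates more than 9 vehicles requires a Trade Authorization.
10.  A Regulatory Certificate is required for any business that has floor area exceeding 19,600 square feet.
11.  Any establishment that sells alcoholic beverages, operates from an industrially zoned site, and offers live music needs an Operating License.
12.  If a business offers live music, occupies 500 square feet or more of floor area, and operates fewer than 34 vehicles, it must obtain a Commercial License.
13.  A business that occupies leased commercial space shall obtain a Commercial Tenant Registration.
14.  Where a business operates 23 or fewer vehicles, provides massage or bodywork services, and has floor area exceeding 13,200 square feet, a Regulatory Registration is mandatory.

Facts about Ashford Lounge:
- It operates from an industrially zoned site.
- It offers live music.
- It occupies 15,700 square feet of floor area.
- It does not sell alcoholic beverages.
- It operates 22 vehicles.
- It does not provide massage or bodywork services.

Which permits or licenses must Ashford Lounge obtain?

Annual Permit, Commercial License

1. floor area 15,700 square feet ≥ 14,200 square feet → General Business Certificate not required.
2. floor area 15,700 square feet ≥ 14,000 square feet; offers live music → exempt from Trade Authorization.
3. floor area 15,700 square feet < 17,200 square feet → Large Premises Permit not required.
4. vehicles 22 ≤ 26 → Fleet Registration not required.
5. operates from an industrially zoned site (not: is a mobile business with no fixed premises) → Mobile Vendor Authorization not required.
6. floor area 15,700 square feet ≥ 14,400 square feet → Standard Authorization not required.
7. operates from an industrially zoned site; floor area 15,700 square feet > 11,100 square feet; offers live music → Annual Permit required.
8. operates from an industrially zoned site; does not sell alcoholic beverages; vehicles 22 ≥ 15 → Trade License not required.
9. vehicles 22 > 9 → Trade Authorization required.
10. floor area 15,700 square feet ≤ 19,600 square feet → Regulatory Certificate not required.
11. does not sell alcoholic beverages; operates from an industrially zoned site; offers live music → Operating License not required.
12. offers live music; floor area 15,700 square feet ≥ 500 square feet; vehicles 22 < 34 → Commercial License required.
13. operates from an industrially zoned site (not: occupies leased commercial space) → Commercial Tenant Registration not required.
14. vehicles 22 ≤ 23; does not provide massage or bodywork services; floor area 15,700 square feet > 13,200 square feet → Regulatory Registration not required.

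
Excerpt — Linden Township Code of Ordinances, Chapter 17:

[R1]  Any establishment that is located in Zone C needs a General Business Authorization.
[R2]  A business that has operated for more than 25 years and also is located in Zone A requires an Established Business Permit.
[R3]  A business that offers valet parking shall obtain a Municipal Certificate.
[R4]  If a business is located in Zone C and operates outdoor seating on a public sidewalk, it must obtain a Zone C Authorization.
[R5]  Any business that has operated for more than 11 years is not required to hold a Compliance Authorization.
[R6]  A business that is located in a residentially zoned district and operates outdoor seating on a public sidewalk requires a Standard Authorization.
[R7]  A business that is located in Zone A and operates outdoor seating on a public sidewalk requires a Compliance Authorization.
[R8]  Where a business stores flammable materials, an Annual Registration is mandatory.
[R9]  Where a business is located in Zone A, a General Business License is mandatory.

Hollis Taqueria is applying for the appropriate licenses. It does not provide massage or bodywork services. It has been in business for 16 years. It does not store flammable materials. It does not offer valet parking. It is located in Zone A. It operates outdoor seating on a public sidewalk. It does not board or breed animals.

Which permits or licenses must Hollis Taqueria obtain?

General Business License

[R1] is located in Zone A (not: is located in Zone C) → General Business Authorization not required.
[R2] years in business 16 ≤ 25; is located in Zone A → Established Business Permit not required.
[R3] does not offer valet parking → Municipal Certificate not required.
[R4] is located in Zone A (not: is located in Zone C); operates outdoor seating on a public sidewalk → Zone C Authorization not required.
[R5] years in business 16 > 11 → exempt from Compliance Authorization.
[R6] is located in Zone A (not: is located in a residentially zoned district); operates outdoor seating on a public sidewalk → Standard Authorization not required.
[R7] is located in Zone A; operates outdoor seating on a public sidewalk → Compliance Authorization required.
[R8] does not store flammable materials → Annual Registration not required.
[R9] is located in Zone A → General Business License required.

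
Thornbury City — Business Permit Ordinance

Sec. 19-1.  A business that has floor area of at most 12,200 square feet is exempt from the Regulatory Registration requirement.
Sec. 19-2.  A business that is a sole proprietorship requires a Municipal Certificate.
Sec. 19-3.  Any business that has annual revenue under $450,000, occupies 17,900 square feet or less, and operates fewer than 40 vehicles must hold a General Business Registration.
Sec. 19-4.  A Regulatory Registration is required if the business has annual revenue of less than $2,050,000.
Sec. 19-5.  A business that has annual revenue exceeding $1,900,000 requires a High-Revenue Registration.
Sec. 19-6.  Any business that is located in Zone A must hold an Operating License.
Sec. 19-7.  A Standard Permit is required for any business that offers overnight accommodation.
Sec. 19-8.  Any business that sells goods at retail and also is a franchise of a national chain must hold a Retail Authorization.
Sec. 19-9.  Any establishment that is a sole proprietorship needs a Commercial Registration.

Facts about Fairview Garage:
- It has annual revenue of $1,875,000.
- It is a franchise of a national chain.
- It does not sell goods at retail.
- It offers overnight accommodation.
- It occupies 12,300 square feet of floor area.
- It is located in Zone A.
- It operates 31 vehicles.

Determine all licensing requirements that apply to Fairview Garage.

Operating License, Regulatory Registration, Standard Permit

Sec. 19-1. floor area 12,300 square feet > 12,200 square feet → Regulatory Registration exemption does not apply.
Sec. 19-2. is a franchise of a national chain (not: is a sole proprietorship) → Municipal Certificate not required.
Sec. 19-3. revenue $1,875,000 ≥ $450,000; floor area 12,300 square feet ≤ 17,900 square feet; vehicles 31 < 40 → General Business Registration not required.
Sec. 19-4. revenue $1,875,000 < $2,050,000 → Regulatory Registration required.
Sec. 19-5. revenue $1,875,000 ≤ $1,900,000 → High-Revenue Registration not required.
Sec. 19-6. is located in Zone A → Operating License required.
Sec. 19-7. offers overnight accommodation → Standard Permit required.
Sec. 19-8. does not sell goods at retail; is a franchise of a national chain → Retail Authorization not required.
Sec. 19-9. is a franchise of a national chain (not: is a sole proprietorship) → Commercial Registration not required.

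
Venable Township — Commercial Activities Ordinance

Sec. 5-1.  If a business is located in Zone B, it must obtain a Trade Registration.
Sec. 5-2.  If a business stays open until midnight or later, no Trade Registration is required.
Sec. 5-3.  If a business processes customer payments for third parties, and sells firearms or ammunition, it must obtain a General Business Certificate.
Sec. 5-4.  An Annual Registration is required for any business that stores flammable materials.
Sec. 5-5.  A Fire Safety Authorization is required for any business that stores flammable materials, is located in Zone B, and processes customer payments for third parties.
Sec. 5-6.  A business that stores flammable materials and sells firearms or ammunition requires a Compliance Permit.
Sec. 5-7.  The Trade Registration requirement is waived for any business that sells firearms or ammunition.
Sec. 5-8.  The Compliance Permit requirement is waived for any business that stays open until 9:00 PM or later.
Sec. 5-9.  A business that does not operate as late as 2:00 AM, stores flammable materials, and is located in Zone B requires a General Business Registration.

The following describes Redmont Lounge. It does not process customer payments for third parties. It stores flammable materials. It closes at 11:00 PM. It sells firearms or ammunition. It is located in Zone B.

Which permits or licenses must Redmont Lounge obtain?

Annual Registration, General Business Registration

Sec. 5-1. is located in Zone B → Trade Registration required.
Sec. 5-2. closes 11:00 PM, at/before midnight → Trade Registration exemption does not apply.
Sec. 5-3. does not process customer payments for third parties; sells firearms or ammunition → General Business Certificate not required.
Sec. 5-4. stores flammable materials → Annual Registration required.
Sec. 5-5. stores flammable materials; is located in Zone B; does not process customer payments for third parties → Fire Safety Authorization not required.
Sec. 5-6. stores flammable materials; sells firearms or ammunition → Compliance Permit required.
Sec. 5-7. sells firearms or ammunition → exempt from Trade Registration.
Sec. 5-8. closes 11:00 PM, after 9:00 PM → exempt from Compliance Permit.
Sec. 5-9. closes 11:00 PM, at/before 2:00 AM; stores flammable materials; is located in Zone B → General Business Registration required.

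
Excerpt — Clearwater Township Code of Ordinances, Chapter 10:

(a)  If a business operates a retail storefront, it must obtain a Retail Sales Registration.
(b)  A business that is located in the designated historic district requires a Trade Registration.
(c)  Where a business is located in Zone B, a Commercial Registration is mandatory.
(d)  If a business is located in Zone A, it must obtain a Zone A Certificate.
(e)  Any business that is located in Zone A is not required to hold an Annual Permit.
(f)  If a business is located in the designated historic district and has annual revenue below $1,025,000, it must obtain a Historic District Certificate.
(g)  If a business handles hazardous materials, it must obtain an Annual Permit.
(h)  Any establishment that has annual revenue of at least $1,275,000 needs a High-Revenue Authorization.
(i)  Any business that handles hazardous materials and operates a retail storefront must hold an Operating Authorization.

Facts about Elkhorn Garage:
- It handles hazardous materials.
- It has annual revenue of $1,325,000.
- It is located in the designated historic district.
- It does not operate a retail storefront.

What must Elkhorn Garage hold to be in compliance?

Annual Permit, High-Revenue Authorization, Trade Registration

(a) does not operate a retail storefront → Retail Sales Registration not required.
(b) is located in the designated historic district → Trade Registration required.
(c) is located in the designated historic district (not: is located in Zone B) → Commercial Registration not required.
(d) is located in the designated historic district (not: is located in Zone A) → Zone A Certificate not required.
(e) is located in the designated historic district (not: is located in Zone A) → Annual Permit exemption does not apply.
(f) is located in the designated historic district; revenue $1,325,000 ≥ $1,025,000 → Historic District Certificate not required.
(g) handles hazardous materials → Annual Permit required.
(h) revenue $1,325,000 ≥ $1,275,000 → High-Revenue Authorization required.
(i) handles hazardous materials; does not operate a retail storefront → Operating Authorization not required.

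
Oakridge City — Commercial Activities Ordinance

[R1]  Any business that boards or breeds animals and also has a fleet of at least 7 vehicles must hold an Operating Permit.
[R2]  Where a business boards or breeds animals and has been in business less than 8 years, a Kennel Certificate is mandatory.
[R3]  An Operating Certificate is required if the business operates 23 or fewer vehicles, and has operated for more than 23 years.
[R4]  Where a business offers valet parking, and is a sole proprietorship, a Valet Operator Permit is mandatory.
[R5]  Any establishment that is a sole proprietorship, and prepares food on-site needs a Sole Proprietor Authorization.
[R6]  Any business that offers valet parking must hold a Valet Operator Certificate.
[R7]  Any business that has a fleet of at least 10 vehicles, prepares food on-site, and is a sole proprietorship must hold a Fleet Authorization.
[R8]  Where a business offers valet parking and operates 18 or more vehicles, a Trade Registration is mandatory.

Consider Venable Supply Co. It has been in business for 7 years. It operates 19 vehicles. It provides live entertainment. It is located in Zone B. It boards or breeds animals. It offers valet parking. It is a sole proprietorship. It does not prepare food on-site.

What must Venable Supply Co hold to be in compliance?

Kennel Certificate, Operating Permit, Trade Registration, Valet Operator Certificate, Valet Operator Permit

[R1] boards or breeds animals; vehicles 19 ≥ 7 → Operating Permit required.
[R2] boards or breeds animals; years in business 7 < 8 → Kennel Certificate required.
[R3] vehicles 19 ≤ 23; years in business 7 ≤ 23 → Operating Certificate not required.
[R4] offers valet parking; is a sole proprietorship → Valet Operator Permit required.
[R5] is a sole proprietorship; does not prepare food on-site → Sole Proprietor Authorization not required.
[R6] offers valet parking → Valet Operator Certificate required.
[R7] vehicles 19 ≥ 10; does not prepare food on-site; is a sole proprietorship → Fleet Authorization not required.
[R8] offers valet parking; vehicles 19 ≥ 18 → Trade Registration required.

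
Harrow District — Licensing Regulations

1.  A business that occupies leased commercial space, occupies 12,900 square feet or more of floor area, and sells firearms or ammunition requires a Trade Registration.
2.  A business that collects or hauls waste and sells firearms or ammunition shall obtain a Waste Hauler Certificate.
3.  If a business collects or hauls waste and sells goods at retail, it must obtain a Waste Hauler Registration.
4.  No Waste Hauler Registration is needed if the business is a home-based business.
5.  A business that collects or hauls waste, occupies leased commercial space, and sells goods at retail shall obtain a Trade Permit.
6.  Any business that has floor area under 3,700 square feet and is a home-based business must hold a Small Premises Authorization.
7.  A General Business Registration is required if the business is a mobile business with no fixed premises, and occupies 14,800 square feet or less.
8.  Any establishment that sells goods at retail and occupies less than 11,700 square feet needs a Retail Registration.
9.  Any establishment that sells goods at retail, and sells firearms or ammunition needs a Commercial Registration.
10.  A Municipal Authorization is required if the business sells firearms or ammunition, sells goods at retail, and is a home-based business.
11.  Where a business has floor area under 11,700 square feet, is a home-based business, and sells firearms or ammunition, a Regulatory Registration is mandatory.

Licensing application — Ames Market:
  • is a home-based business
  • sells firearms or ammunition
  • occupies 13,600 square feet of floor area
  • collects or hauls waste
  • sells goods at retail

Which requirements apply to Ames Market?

1. is a home-based business (not: occupies leased commercial space); floor area 13,600 square feet ≥ 12,900 square feet; sells firearms or ammunition → Trade Registration not required.
2. collects or hauls waste; sells firearms or ammunition → Waste Hauler Certificate required.
3. collects or hauls waste; sells goods at retail → Waste Hauler Registration required.
4. is a home-based business → exempt from Waste Hauler Registration.
5. collects or hauls waste; is a home-based business (not: occupies leased commercial space); sells goods at retail → Trade Permit not required.
6. floor area 13,600 square feet ≥ 3,700 square feet; is a home-based business → Small Premises Authorization not required.
7. is a home-based business (not: is a mobile business with no fixed premises); floor area 13,600 square feet ≤ 14,800 square feet → General Business Registration not required.
8. sells goods at retail; floor area 13,600 square feet ≥ 11,700 square feet → Retail Registration not required.
9. sells goods at retail; sells firearms or ammunition → Commercial Registration required.
10. sells firearms or ammunition; sells goods at retail; is a home-based business → Municipal Authorization required.
11. floor area 13,600 square feet ≥ 11,700 square feet; is a home-based business; sells firearms or ammunition → Regulatory Registration not required.

Commercial Registration, Municipal Authorization, Waste Hauler Certificate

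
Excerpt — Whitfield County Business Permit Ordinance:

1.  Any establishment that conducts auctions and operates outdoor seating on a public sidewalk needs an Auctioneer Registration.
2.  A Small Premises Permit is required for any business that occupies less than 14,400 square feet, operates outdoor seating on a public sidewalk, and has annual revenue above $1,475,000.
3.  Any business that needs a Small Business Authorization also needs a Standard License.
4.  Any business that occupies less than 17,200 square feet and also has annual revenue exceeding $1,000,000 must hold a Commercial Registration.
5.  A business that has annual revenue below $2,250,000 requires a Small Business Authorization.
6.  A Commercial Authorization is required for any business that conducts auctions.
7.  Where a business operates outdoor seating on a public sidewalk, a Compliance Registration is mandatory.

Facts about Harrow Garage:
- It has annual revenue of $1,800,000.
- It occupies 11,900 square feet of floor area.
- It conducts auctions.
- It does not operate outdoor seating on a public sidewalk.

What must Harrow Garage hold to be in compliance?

Commercial Authorization, Commercial Registration, Small Business Authorization, Standard License

1. conducts auctions; does not operate outdoor seating on a public sidewalk → Auctioneer Registration not required.
2. floor area 11,900 square feet < 14,400 square feet; does not operate outdoor seating on a public sidewalk; revenue $1,800,000 > $1,475,000 → Small Premises Permit not required.
3. Small Business Authorization is required → Standard License also required.
4. floor area 11,900 square feet < 17,200 square feet; revenue $1,800,000 > $1,000,000 → Commercial Registration required.
5. revenue $1,800,000 < $2,250,000 → Small Business Authorization required.
6. conducts auctions → Commercial Authorization required.
7. does not operate outdoor seating on a public sidewalk → Compliance Registration not required.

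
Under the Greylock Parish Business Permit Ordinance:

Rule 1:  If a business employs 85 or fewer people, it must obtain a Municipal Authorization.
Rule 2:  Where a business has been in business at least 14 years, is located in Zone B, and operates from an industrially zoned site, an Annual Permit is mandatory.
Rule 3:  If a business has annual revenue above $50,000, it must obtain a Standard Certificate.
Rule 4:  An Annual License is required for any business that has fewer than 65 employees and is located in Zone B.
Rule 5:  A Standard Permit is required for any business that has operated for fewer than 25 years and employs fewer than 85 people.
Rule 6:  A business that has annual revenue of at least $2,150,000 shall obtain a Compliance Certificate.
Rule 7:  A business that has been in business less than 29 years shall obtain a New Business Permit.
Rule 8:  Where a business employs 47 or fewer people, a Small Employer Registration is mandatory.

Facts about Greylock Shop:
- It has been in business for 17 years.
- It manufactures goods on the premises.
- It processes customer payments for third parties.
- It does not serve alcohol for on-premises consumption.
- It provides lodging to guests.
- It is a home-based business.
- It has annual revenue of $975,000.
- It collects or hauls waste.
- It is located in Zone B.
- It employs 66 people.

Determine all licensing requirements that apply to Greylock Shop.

Municipal Authorization, New Business Permit, Standard Certificate, Standard Permit

Rule 1: employees 66 ≤ 85 → Municipal Authorization required.
Rule 2: years in business 17 ≥ 14; is located in Zone B; is a home-based business (not: operates from an industrially zoned site) → Annual Permit not required.
Rule 3: revenue $975,000 > $50,000 → Standard Certificate required.
Rule 4: employees 66 ≥ 65; is located in Zone B → Annual License not required.
Rule 5: years in business 17 < 25; employees 66 < 85 → Standard Permit required.
Rule 6: revenue $975,000 < $2,150,000 → Compliance Certificate not required.
Rule 7: years in business 17 < 29 → New Business Permit required.
Rule 8: employees 66 > 47 → Small Employer Registration not required.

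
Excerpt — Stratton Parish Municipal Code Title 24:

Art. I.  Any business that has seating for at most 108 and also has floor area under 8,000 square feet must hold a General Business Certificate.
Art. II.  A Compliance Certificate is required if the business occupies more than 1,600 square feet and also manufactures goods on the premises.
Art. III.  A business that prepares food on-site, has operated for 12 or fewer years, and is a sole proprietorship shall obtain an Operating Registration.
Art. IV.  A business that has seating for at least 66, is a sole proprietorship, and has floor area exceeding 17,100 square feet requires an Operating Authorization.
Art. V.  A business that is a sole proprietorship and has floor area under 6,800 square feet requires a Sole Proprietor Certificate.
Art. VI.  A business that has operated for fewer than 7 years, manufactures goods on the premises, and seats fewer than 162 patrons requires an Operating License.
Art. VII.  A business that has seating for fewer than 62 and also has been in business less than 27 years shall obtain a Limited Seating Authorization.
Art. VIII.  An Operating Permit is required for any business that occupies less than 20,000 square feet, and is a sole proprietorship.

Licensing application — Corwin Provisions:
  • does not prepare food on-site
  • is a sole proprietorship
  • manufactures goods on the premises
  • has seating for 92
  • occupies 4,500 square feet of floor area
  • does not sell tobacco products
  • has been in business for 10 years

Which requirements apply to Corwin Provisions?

Art. I. seating 92 ≤ 108; floor area 4,500 square feet < 8,000 square feet → General Business Certificate required.
Art. II. floor area 4,500 square feet > 1,600 square feet; manufactures goods on the premises → Compliance Certificate required.
Art. III. does not prepare food on-site; years in business 10 ≤ 12; is a sole proprietorship → Operating Registration not required.
Art. IV. seating 92 ≥ 66; is a sole proprietorship; floor area 4,500 square feet ≤ 17,100 square feet → Operating Authorization not required.
Art. V. is a sole proprietorship; floor area 4,500 square feet < 6,800 square feet → Sole Proprietor Certificate required.
Art. VI. years in business 10 ≥ 7; manufactures goods on the premises; seating 92 < 162 → Operating License not required.
Art. VII. seating 92 ≥ 62; years in business 10 < 27 → Limited Seating Authorization not required.
Art. VIII. floor area 4,500 square feet < 20,000 square feet; is a sole proprietorship → Operating Permit required.

Compliance Certificate, General Business Certificate, Operating Permit, Sole Proprietor Certificate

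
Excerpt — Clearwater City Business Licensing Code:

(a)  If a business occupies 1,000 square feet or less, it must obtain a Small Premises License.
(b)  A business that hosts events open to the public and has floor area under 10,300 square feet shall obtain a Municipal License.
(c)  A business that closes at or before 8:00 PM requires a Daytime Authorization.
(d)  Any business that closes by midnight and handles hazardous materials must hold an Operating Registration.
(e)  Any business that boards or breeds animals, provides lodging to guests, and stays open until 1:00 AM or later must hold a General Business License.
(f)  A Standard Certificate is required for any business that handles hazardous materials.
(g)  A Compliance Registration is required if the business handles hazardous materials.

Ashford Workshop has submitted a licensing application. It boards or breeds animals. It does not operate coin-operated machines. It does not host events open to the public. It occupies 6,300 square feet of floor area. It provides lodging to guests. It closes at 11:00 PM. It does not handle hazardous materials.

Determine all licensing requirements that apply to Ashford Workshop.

None

(a) floor area 6,300 square feet > 1,000 square feet → Small Premises License not required.
(b) does not host events open to the public; floor area 6,300 square feet < 10,300 square feet → Municipal License not required.
(c) closes 11:00 PM, after 8:00 PM → Daytime Authorization not required.
(d) closes 11:00 PM, at/before midnight; does not handle hazardous materials → Operating Registration not required.
(e) boards or breeds animals; provides lodging to guests; closes 11:00 PM, at/before 1:00 AM → General Business License not required.
(f) does not handle hazardous materials → Standard Certificate not required.
(g) does not handle hazardous materials → Compliance Registration not required.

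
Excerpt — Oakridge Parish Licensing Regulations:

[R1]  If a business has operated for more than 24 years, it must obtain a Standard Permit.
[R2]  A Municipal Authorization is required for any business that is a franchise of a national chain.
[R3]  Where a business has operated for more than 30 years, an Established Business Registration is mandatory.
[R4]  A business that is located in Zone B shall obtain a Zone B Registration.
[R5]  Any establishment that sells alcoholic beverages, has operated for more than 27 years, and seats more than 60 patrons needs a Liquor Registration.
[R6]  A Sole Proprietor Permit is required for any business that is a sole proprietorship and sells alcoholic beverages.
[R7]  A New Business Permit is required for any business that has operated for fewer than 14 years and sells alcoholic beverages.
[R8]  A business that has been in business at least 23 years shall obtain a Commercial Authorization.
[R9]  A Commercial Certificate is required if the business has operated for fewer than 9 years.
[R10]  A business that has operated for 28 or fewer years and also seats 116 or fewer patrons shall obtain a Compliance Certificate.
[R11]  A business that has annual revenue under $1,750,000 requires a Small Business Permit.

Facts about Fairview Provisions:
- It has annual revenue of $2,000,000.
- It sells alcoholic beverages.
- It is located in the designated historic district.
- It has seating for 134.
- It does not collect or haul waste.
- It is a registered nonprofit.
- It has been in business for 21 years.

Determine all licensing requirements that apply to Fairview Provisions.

[R1] years in business 21 ≤ 24 → Standard Permit not required.
[R2] is a registered nonprofit (not: is a franchise of a national chain) → Municipal Authorization not required.
[R3] years in business 21 ≤ 30 → Established Business Registration not required.
[R4] is located in the designated historic district (not: is located in Zone B) → Zone B Registration not required.
[R5] sells alcoholic beverages; years in business 21 ≤ 27; seating 134 > 60 → Liquor Registration not required.
[R6] is a registered nonprofit (not: is a sole proprietorship); sells alcoholic beverages → Sole Proprietor Permit not required.
[R7] years in business 21 ≥ 14; sells alcoholic beverages → New Business Permit not required.
[R8] years in business 21 < 23 → Commercial Authorization not required.
[R9] years in business 21 ≥ 9 → Commercial Certificate not required.
[R10] years in business 21 ≤ 28; seating 134 > 116 → Compliance Certificate not required.
[R11] revenue $2,000,000 ≥ $1,750,000 → Small Business Permit not required.

None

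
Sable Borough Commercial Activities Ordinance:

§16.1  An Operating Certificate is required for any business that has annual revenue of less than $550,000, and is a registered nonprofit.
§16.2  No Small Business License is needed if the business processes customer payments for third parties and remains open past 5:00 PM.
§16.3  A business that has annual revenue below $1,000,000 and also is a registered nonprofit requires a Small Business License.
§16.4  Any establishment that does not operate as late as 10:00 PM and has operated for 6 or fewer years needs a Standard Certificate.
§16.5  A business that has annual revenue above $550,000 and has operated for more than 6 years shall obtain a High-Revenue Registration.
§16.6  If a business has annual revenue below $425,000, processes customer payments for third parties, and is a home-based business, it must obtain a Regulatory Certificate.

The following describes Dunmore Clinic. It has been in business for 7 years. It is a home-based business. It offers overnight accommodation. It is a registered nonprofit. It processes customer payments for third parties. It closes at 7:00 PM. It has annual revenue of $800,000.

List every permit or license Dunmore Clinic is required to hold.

High-Revenue Registration

§16.1 revenue $800,000 ≥ $550,000; is a registered nonprofit → Operating Certificate not required.
§16.2 processes customer payments for third parties; closes 7:00 PM, after 5:00 PM → exempt from Small Business License.
§16.3 revenue $800,000 < $1,000,000; is a registered nonprofit → Small Business License required.
§16.4 closes 7:00 PM, at/before 10:00 PM; years in business 7 > 6 → Standard Certificate not required.
§16.5 revenue $800,000 > $550,000; years in business 7 > 6 → High-Revenue Registration required.
§16.6 revenue $800,000 ≥ $425,000; processes customer payments for third parties; is a home-based business → Regulatory Certificate not required.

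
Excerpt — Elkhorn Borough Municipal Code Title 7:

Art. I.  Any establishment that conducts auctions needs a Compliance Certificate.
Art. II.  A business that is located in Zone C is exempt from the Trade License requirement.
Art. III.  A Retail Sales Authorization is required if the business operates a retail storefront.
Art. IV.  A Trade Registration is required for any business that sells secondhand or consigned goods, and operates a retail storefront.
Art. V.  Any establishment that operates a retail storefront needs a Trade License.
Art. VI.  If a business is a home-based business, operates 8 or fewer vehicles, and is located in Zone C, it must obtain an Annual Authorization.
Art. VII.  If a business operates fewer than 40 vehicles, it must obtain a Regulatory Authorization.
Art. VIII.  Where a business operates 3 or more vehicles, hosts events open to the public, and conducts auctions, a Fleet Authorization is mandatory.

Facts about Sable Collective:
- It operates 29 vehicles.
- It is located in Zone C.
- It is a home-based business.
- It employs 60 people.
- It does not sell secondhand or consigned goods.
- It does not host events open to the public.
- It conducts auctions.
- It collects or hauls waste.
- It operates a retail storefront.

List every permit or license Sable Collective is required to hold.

Compliance Certificate, Regulatory Authorization, Retail Sales Authorization

Art. I. conducts auctions → Compliance Certificate required.
Art. II. is located in Zone C → exempt from Trade License.
Art. III. operates a retail storefront → Retail Sales Authorization required.
Art. IV. does not sell secondhand or consigned goods; operates a retail storefront → Trade Registration not required.
Art. V. operates a retail storefront → Trade License required.
Art. VI. is a home-based business; vehicles 29 > 8; is located in Zone C → Annual Authorization not required.
Art. VII. vehicles 29 < 40 → Regulatory Authorization required.
Art. VIII. vehicles 29 ≥ 3; does not host events open to the public; conducts auctions → Fleet Authorization not required.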